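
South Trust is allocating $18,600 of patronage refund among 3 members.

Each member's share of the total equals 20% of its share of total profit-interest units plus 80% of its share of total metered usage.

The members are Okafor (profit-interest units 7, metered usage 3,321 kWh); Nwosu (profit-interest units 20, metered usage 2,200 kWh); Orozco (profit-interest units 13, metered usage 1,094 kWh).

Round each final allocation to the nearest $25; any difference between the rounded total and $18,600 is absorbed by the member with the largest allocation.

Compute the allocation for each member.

Okafor: $8,125 · Nwosu: $6,800 · Orozco: $3,675

Totals — profit-interest units 40, metered usage 6,615.
Combined weights (20% profit-interest units + 80% metered usage): Okafor 0.4366; Nwosu 0.3661; Orozco 0.1973.
Unrounded shares: Okafor 8,121.37; Nwosu 6,808.75; Orozco 3,669.88.
After rounding ($25): Okafor $8,125; Nwosu $6,800; Orozco $3,675. Sum = $18,600.
Rounded total matches; no reconciliation needed.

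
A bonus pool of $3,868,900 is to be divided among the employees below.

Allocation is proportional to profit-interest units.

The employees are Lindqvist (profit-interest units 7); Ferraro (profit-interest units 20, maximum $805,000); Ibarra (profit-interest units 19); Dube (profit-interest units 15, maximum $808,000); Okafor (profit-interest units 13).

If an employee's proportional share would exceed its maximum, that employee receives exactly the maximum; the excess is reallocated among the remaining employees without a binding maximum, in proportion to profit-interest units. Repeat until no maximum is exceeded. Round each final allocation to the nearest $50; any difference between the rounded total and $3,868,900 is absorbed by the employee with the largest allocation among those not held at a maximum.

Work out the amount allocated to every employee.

Lindqvist: $404,900 | Ferraro: $805,000 | Ibarra: $1,099,050 | Dube: $808,000 | Okafor: $751,950

Sum of profit-interest units: 74.
Proportional shares (ignoring caps): Lindqvist 365,977.03; Ferraro 1,045,648.65; Ibarra 993,366.22; Dube 784,236.49; Okafor 679,671.62.
Held at cap: Ferraro ($805,000); remaining pool $3,063,900 reallocated over remaining profit-interest units 54.
Held at cap: Dube ($808,000); remaining pool $2,255,900 reallocated over remaining profit-interest units 39.
Shares after redistribution: Lindqvist 404,905.13 → $404,900; Ibarra 1,099,028.21 → $1,099,050; Okafor 751,966.67 → $751,950.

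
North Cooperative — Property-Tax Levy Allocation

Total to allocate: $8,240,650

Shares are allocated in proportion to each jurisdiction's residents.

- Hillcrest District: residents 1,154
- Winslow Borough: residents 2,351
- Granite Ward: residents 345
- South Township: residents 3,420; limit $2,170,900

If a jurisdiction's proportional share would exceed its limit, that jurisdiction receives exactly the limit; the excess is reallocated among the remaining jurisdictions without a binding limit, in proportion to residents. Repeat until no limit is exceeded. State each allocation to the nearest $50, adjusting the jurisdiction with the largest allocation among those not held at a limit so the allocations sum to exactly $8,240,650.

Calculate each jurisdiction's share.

Hillcrest District: $1,819,350 | Winslow Borough: $3,706,500 | Granite Ward: $543,900 | South Township: $2,170,900

Combined residents = 7,270.
Proportional shares (ignoring caps): Hillcrest District 1,308,075.67; Winslow Borough 2,664,892.46; Granite Ward 391,062.48; South Township 3,876,619.39.
Held at cap: South Township ($2,170,900); balance $6,069,750 reallocated over remaining residents 3,850.
Redistributed shares: Hillcrest District 1,819,348.44 → $1,819,350; Winslow Borough 3,706,488.90 → $3,706,500; Granite Ward 543,912.66 → $543,900.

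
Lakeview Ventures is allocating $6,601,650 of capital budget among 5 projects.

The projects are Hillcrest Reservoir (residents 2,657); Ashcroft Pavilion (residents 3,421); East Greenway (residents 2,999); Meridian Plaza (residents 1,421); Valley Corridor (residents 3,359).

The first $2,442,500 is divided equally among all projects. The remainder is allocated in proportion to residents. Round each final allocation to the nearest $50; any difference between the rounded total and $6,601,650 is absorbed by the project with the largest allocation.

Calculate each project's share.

First tranche $2,442,500 split equally: $488,500 each.
Remainder $4,159,150 by residents (total 13,857): Hillcrest Reservoir 797,493.08 → $797,500; Ashcroft Pavilion 1,026,806.10 → $1,026,800; East Greenway 900,143.67 → $900,150; Meridian Plaza 426,510.22 → $426,500; Valley Corridor 1,008,196.93 → $1,008,200.
Totals: Hillcrest Reservoir $488,500 + $797,500 = $1,286,000; Ashcroft Pavilion $488,500 + $1,026,800 = $1,515,300; East Greenway $488,500 + $900,150 = $1,388,650; Meridian Plaza $488,500 + $426,500 = $915,000; Valley Corridor $488,500 + $1,008,200 = $1,496,700.

Hillcrest Reservoir: $1,286,000; Ashcroft Pavilion: $1,515,300; East Greenway: $1,388,650; Meridian Plaza: $915,000; Valley Corridor: $1,496,700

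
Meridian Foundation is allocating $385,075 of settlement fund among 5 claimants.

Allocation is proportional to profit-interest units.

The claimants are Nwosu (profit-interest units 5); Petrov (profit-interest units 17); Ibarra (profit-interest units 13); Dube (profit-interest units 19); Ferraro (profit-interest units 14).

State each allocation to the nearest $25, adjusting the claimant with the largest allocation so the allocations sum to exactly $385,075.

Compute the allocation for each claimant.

Combined profit-interest units = 68.
Proportional shares: Nwosu 5/68 × $385,075 = 28,314.34; Petrov 17/68 × $385,075 = 96,268.75; Ibarra 13/68 × $385,075 = 73,617.28; Dube 19/68 × $385,075 = 107,594.49; Ferraro 14/68 × $385,075 = 79,280.15.
After rounding ($25): Nwosu $28,325; Petrov $96,275; Ibarra $73,625; Dube $107,600; Ferraro $79,275. Sum = $385,100.
Difference $385,075 − $385,100 = −$25 applied to largest allocation (Dube): Dube becomes $107,575.

Nwosu: $28,325 · Petrov: $96,275 · Ibarra: $73,625 · Dube: $107,575 · Ferraro: $79,275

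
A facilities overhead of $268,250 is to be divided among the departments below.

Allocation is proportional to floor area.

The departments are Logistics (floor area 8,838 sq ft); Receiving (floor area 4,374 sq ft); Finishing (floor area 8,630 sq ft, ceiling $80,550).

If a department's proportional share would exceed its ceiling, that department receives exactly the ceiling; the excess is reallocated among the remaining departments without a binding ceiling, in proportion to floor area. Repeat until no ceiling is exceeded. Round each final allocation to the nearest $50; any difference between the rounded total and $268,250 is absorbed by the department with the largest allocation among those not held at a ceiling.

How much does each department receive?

Sum of floor area: 21,842.
Unconstrained shares: Logistics 108,542.88; Receiving 53,718.78; Finishing 105,988.35.
Capped: Finishing ($80,550); remaining pool $187,700 reallocated over remaining floor area 13,212.
Shares after redistribution: Logistics 125,559.54 → $125,550; Receiving 62,140.46 → $62,150.

Logistics: $125,550 | Receiving: $62,150 | Finishing: $80,550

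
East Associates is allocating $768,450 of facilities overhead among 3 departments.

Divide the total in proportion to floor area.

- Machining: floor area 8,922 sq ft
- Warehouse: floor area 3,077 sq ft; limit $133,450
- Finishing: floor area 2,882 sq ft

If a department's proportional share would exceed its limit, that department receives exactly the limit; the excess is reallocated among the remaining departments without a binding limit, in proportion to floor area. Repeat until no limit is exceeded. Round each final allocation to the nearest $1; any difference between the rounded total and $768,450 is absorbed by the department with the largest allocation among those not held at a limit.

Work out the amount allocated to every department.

Floor area total: 14,881.
Unconstrained shares: Machining 460,729.18; Warehouse 158,895.28; Finishing 148,825.54.
Cap binds for Warehouse ($133,450); remaining pool $635,000 reallocated over remaining floor area 11,804.
Redistributed shares: Machining 479,961.88 → $479,962; Finishing 155,038.12 → $155,038.

Machining: $479,962 | Warehouse: $133,450 | Finishing: $155,038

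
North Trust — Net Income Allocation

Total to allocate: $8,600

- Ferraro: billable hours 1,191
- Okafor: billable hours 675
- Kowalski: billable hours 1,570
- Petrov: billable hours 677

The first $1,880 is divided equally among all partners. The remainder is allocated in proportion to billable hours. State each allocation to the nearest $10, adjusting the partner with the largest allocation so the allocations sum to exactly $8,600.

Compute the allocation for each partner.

Ferraro: $2,420; Okafor: $1,570; Kowalski: $3,030; Petrov: $1,580

$1,880 shared equally gives $470 per partner.
Remainder $6,720 by billable hours (total 4,113): Ferraro 1,945.91 → $1,950; Okafor 1,102.84 → $1,100; Kowalski 2,565.13 → $2,570; Petrov 1,106.11 → $1,110.
Rounding difference −$10 on remainder applied to Kowalski.
Totals: Ferraro $470 + $1,950 = $2,420; Okafor $470 + $1,100 = $1,570; Kowalski $470 + $2,560 = $3,030; Petrov $470 + $1,110 = $1,580.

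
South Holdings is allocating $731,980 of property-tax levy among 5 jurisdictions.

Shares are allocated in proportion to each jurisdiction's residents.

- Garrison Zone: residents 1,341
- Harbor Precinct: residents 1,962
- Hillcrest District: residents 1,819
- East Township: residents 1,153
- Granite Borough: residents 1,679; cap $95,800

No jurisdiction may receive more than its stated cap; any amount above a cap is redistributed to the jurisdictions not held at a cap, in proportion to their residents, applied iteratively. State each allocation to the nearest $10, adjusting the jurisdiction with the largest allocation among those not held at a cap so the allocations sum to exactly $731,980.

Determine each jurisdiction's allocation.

Garrison Zone: $135,950; Harbor Precinct: $198,920; Hillcrest District: $184,420; East Township: $116,890; Granite Borough: $95,800

Total residents = 7,954.
Pro-rata shares before constraints: Garrison Zone 123,407.74; Harbor Precinct 180,556.29; Hillcrest District 167,396.48; East Township 106,106.73; Granite Borough 154,512.75.
Cap binds for Granite Borough ($95,800); balance $636,180 reallocated over remaining residents 6,275.
Shares after redistribution: Garrison Zone 135,954.96 → $135,950; Harbor Precinct 198,913.97 → $198,910; Hillcrest District 184,416.16 → $184,420; East Township 116,894.91 → $116,890.
Rounding difference +$10 applied to Harbor Precinct → $198,920.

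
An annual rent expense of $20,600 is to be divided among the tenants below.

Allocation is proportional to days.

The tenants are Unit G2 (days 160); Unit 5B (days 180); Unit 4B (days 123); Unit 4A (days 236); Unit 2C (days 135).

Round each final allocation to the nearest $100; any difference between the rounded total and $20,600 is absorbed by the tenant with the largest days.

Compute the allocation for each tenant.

Combined days = 834.
Pro-rata amounts: Unit G2 160/834 × $20,600 = 3,952.04; Unit 5B 180/834 × $20,600 = 4,446.04; Unit 4B 123/834 × $20,600 = 3,038.13; Unit 4A 236/834 × $20,600 = 5,829.26; Unit 2C 135/834 × $20,600 = 3,334.53.
After rounding ($100): Unit G2 $4,000; Unit 5B $4,400; Unit 4B $3,000; Unit 4A $5,800; Unit 2C $3,300. Sum = $20,500.
Difference $20,600 − $20,500 = +$100 applied to largest days (Unit 4A): Unit 4A becomes $5,900.

Unit G2: $4,000; Unit 5B: $4,400; Unit 4B: $3,000; Unit 4A: $5,900; Unit 2C: $3,300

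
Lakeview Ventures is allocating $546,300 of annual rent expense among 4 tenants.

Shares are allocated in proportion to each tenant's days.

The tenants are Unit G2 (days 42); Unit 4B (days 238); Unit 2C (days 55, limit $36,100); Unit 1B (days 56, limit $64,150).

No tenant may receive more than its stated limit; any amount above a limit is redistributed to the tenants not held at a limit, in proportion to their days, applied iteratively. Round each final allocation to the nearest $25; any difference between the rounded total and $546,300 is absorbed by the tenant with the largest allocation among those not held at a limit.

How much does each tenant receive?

Sum of days: 391.
Pro-rata shares before constraints: Unit G2 58,681.84; Unit 4B 332,530.43; Unit 2C 76,845.27; Unit 1B 78,242.46.
Capped: Unit 2C ($36,100), Unit 1B ($64,150); balance $446,050 reallocated over remaining days 280.
Shares after redistribution: Unit G2 66,907.50 → $66,900; Unit 4B 379,142.50 → $379,150.

Unit G2: $66,900; Unit 4B: $379,150; Unit 2C: $36,100; Unit 1B: $64,150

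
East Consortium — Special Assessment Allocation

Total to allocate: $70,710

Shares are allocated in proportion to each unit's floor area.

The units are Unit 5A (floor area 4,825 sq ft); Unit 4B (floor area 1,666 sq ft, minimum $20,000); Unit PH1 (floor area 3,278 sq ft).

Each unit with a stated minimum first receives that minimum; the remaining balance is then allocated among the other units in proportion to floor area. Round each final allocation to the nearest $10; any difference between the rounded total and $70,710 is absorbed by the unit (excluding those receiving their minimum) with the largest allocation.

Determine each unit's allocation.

Unit 5A: $30,200; Unit 4B: $20,000; Unit PH1: $20,510

Guaranteed amounts: Unit 4B $20,000. Balance $50,710.
Balance split over remaining floor area 8,103: Unit 5A 30,195.70 → $30,200; Unit PH1 20,514.30 → $20,510.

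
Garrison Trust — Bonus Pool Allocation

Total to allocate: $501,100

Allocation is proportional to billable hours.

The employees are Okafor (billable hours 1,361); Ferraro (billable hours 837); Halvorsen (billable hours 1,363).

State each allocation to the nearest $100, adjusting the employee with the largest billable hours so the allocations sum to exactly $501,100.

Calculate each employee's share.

Okafor: $191,500 | Ferraro: $117,800 | Halvorsen: $191,800

Billable hours total: 1,361 + 837 + 1,363 = 3,561.
Unrounded shares: Okafor 191,518.42; Ferraro 117,781.72; Halvorsen 191,799.86.
After rounding ($100): Okafor $191,500; Ferraro $117,800; Halvorsen $191,800. Sum = $501,100.
Sum already equals the total — no adjustment.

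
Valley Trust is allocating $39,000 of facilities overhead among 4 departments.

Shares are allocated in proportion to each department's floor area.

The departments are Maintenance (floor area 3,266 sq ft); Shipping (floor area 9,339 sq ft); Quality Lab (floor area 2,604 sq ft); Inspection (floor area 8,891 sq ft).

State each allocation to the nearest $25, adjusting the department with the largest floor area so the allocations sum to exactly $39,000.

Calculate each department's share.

Maintenance: $5,275 | Shipping: $15,100 | Quality Lab: $4,225 | Inspection: $14,400

Combined floor area = 24,100.
Proportional shares: Maintenance 3,266/24,100 × $39,000 = 5,285.23; Shipping 9,339/24,100 × $39,000 = 15,112.90; Quality Lab 2,604/24,100 × $39,000 = 4,213.94; Inspection 8,891/24,100 × $39,000 = 14,387.93.
After rounding ($25): Maintenance $5,275; Shipping $15,125; Quality Lab $4,225; Inspection $14,400. Sum = $39,025.
Difference $39,000 − $39,025 = −$25 applied to largest floor area (Shipping): Shipping becomes $15,100.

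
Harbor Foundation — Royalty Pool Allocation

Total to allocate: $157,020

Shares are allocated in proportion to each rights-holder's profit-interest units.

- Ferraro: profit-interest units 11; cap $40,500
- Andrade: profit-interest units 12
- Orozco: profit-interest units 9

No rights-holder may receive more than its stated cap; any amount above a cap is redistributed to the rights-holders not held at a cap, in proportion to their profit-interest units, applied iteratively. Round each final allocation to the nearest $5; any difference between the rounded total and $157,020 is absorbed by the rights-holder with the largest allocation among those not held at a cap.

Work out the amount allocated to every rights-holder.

Total profit-interest units = 32.
Unconstrained shares: Ferraro 53,975.62; Andrade 58,882.50; Orozco 44,161.88.
Cap binds for Ferraro ($40,500); balance $116,520 reallocated over remaining profit-interest units 21.
Remaining shares: Andrade 66,582.86 → $66,585; Orozco 49,937.14 → $49,935.

Ferraro: $40,500; Andrade: $66,585; Orozco: $49,935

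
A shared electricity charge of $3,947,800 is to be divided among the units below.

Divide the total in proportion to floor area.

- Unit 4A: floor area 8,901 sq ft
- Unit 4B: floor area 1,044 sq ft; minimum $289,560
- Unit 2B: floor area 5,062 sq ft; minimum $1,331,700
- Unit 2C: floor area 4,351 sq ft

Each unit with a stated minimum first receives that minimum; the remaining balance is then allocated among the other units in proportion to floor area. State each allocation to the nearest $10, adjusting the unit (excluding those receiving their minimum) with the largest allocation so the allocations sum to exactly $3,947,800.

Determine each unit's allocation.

Unit 4A: $1,562,670; Unit 4B: $289,560; Unit 2B: $1,331,700; Unit 2C: $763,870

Minimums first: Unit 4B $289,560; Unit 2B $1,331,700. Remaining pool $2,326,540.
Remaining pool split over remaining floor area 13,252: Unit 4A 1,562,672.24 → $1,562,670; Unit 2C 763,867.76 → $763,870.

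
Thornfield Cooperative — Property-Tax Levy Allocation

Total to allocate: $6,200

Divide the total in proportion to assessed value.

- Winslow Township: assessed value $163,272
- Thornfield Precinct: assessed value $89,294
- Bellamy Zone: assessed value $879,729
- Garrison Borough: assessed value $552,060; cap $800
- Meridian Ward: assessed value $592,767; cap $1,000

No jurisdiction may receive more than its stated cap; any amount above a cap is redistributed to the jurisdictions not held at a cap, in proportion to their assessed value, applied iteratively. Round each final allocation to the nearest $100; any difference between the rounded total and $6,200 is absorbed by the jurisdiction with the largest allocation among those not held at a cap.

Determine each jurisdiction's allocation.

Winslow Township: $600; Thornfield Precinct: $300; Bellamy Zone: $3,500; Garrison Borough: $800; Meridian Ward: $1,000

Sum of assessed value: 2,277,122.
Pro-rata shares before constraints: Winslow Township 444.55; Thornfield Precinct 243.12; Bellamy Zone 2,395.27; Garrison Borough 1,503.11; Meridian Ward 1,613.95.
Capped: Garrison Borough ($800), Meridian Ward ($1,000); balance $4,400 reallocated over remaining assessed value 1,132,295.
Remaining shares: Winslow Township 634.46 → $600; Thornfield Precinct 346.99 → $300; Bellamy Zone 3,418.55 → $3,400.
Rounding difference +$100 applied to Bellamy Zone → $3,500.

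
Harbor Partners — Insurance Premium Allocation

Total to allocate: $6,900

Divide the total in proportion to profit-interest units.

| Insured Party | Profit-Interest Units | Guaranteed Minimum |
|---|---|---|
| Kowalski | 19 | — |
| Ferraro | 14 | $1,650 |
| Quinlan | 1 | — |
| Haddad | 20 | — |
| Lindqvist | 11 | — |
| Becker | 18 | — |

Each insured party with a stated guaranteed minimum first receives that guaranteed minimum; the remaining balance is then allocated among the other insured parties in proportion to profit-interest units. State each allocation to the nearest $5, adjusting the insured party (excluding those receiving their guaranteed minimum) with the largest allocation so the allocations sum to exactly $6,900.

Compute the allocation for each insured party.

Fund the minimums — Ferraro $1,650. Balance $5,250.
Balance split over remaining profit-interest units 69: Kowalski 1,445.65 → $1,445; Quinlan 76.09 → $75; Haddad 1,521.74 → $1,520; Lindqvist 836.96 → $835; Becker 1,369.57 → $1,370.
Rounding difference +$5 applied to Haddad → $1,525.

Kowalski: $1,445 · Ferraro: $1,650 · Quinlan: $75 · Haddad: $1,525 · Lindqvist: $835 · Becker: $1,370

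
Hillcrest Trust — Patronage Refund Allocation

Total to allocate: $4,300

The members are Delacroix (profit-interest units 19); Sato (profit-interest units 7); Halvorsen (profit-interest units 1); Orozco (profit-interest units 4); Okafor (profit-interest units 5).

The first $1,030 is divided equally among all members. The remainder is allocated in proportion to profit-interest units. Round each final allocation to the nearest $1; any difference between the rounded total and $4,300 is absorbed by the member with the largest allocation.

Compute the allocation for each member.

Equal tier: $1,030 ÷ 5 = $206 apiece.
Remainder $3,270 by profit-interest units (total 36): Delacroix 1,725.83 → $1,726; Sato 635.83 → $636; Halvorsen 90.83 → $91; Orozco 363.33 → $363; Okafor 454.17 → $454.
Totals: Delacroix $206 + $1,726 = $1,932; Sato $206 + $636 = $842; Halvorsen $206 + $91 = $297; Orozco $206 + $363 = $569; Okafor $206 + $454 = $660.

Delacroix: $1,932; Sato: $842; Halvorsen: $297; Orozco: $569; Okafor: $660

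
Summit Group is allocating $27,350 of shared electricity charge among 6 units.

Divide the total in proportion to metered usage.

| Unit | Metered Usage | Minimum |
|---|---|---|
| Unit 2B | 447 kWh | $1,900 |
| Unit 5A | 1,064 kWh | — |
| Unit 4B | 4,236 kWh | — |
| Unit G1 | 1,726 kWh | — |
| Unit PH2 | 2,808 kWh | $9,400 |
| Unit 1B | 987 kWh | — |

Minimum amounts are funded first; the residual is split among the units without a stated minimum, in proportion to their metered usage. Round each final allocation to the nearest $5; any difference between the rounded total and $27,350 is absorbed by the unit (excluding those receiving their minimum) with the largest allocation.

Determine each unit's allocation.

Fund the minimums — Unit 2B $1,900; Unit PH2 $9,400. Balance $16,050.
Balance split over remaining metered usage 8,013: Unit 5A 2,131.19 → $2,130; Unit 4B 8,484.69 → $8,485; Unit G1 3,457.17 → $3,455; Unit 1B 1,976.96 → $1,975.
Rounding difference +$5 applied to Unit 4B → $8,490.

Unit 2B: $1,900; Unit 5A: $2,130; Unit 4B: $8,490; Unit G1: $3,455; Unit PH2: $9,400; Unit 1B: $1,975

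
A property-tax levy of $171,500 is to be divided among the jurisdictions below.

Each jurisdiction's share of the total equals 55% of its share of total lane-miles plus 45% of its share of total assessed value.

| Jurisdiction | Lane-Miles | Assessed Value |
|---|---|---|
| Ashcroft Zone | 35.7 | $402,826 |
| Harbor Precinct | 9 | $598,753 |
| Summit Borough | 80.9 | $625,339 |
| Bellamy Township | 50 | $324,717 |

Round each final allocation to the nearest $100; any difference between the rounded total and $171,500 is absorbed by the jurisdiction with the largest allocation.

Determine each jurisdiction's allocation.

Ashcroft Zone: $35,100 | Harbor Precinct: $28,500 | Summit Borough: $68,200 | Bellamy Township: $39,700

Totals — lane-miles 175.6, assessed value 1,951,635.
Blended shares (55% lane-miles + 45% assessed value): Ashcroft Zone 0.2047; Harbor Precinct 0.1662; Summit Borough 0.3976; Bellamy Township 0.2315.
Pro-rata amounts: Ashcroft Zone 35,105.81; Harbor Precinct 28,511.37; Summit Borough 68,184.37; Bellamy Township 39,698.45.
At nearest $100: Ashcroft Zone $35,100; Harbor Precinct $28,500; Summit Borough $68,200; Bellamy Township $39,700. Sum = $171,500.
Sum already equals the total — no adjustment.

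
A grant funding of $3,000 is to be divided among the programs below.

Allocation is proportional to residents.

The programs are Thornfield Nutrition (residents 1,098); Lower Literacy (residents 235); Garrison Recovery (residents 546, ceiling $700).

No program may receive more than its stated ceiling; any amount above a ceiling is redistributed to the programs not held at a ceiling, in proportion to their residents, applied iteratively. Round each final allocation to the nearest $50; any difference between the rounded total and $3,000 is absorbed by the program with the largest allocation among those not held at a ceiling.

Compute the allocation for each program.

Residents total: 1,879.
Proportional shares (ignoring caps): Thornfield Nutrition 1,753.06; Lower Literacy 375.20; Garrison Recovery 871.74.
Capped: Garrison Recovery ($700); remaining pool $2,300 reallocated over remaining residents 1,333.
Shares after redistribution: Thornfield Nutrition 1,894.52 → $1,900; Lower Literacy 405.48 → $400.

Thornfield Nutrition: $1,900; Lower Literacy: $400; Garrison Recovery: $700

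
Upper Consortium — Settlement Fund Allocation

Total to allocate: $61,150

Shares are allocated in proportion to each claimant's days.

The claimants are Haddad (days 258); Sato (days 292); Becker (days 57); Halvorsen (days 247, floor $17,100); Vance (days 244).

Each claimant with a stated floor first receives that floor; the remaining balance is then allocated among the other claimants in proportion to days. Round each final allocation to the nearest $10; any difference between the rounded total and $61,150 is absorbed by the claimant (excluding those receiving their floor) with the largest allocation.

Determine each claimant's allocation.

Guaranteed amounts: Halvorsen $17,100. Residual $44,050.
Residual split over remaining days 851: Haddad 13,354.76 → $13,350; Sato 15,114.69 → $15,110; Becker 2,950.47 → $2,950; Vance 12,630.08 → $12,630.
Rounding difference +$10 applied to Sato → $15,120.

Haddad: $13,350; Sato: $15,120; Becker: $2,950; Halvorsen: $17,100; Vance: $12,630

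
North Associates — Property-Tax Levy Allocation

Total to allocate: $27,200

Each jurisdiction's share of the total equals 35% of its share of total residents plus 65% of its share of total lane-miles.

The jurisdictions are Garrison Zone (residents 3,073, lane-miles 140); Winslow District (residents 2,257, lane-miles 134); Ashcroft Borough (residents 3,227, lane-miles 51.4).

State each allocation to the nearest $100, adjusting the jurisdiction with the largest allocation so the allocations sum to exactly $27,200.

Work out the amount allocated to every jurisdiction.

Garrison Zone: $11,000; Winslow District: $9,800; Ashcroft Borough: $6,400

Totals — residents 8,557, lane-miles 325.4.
Combined weights (35% residents + 65% lane-miles): Garrison Zone 0.4053; Winslow District 0.3600; Ashcroft Borough 0.2347.
Unrounded shares: Garrison Zone 11,025.47; Winslow District 9,791.64; Ashcroft Borough 6,382.89.
After rounding ($100): Garrison Zone $11,000; Winslow District $9,800; Ashcroft Borough $6,400. Sum = $27,200.
Rounded total matches; no reconciliation needed.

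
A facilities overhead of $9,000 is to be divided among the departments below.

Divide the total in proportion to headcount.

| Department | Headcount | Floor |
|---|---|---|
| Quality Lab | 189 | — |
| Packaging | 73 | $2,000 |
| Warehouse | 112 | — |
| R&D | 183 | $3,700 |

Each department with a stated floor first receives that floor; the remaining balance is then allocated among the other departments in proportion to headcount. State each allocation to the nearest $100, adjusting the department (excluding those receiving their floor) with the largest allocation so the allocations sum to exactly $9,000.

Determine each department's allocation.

Quality Lab: $2,100 | Packaging: $2,000 | Warehouse: $1,200 | R&D: $3,700

Fund the minimums — Packaging $2,000; R&D $3,700. Balance $3,300.
Balance split over remaining headcount 301: Quality Lab 2,072.09 → $2,100; Warehouse 1,227.91 → $1,200.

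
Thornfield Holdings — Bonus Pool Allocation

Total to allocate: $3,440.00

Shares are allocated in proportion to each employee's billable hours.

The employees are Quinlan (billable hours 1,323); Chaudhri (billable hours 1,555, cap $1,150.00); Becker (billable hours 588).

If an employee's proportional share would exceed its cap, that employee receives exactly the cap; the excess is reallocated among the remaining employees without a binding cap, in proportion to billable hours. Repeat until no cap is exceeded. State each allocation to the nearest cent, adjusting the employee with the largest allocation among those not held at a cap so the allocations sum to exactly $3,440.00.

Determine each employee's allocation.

Billable hours total: 3,466.
Unconstrained shares: Quinlan 1,313.0756; Chaudhri 1,543.3353; Becker 583.5892.
Cap binds for Chaudhri ($1,150.00); remaining pool $2,290.00 reallocated over remaining billable hours 1,911.
Remaining shares: Quinlan 1,585.3846 → $1,585.38; Becker 704.6154 → $704.62.

Quinlan: $1,585.38 · Chaudhri: $1,150.00 · Becker: $704.62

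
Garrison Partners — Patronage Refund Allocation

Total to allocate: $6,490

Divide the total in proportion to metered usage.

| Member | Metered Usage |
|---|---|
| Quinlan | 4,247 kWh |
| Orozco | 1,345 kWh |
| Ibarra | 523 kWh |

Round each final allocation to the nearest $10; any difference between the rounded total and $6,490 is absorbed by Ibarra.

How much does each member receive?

Total metered usage = 6,115.
Proportional shares: Quinlan 4,247/6,115 × $6,490 = 4,507.45; Orozco 1,345/6,115 × $6,490 = 1,427.48; Ibarra 523/6,115 × $6,490 = 555.07.
After rounding ($10): Quinlan $4,510; Orozco $1,430; Ibarra $560. Sum = $6,500.
Difference $6,490 − $6,500 = −$10 applied to Ibarra: Ibarra becomes $550.

Quinlan: $4,510 · Orozco: $1,430 · Ibarra: $550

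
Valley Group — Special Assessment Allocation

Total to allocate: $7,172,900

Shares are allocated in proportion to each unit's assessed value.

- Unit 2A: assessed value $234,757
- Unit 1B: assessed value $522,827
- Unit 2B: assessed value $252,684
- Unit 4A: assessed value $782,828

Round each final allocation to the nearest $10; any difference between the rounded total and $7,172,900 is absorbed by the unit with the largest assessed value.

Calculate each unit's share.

Sum of assessed value: 1,793,096.
Unrounded shares: Unit 2A 234,757/1,793,096 × $7,172,900 = 939,095.56; Unit 1B 522,827/1,793,096 × $7,172,900 = 2,091,458.45; Unit 2B 252,684/1,793,096 × $7,172,900 = 1,010,808.71; Unit 4A 782,828/1,793,096 × $7,172,900 = 3,131,537.27.
Rounded to nearest $10: Unit 2A $939,100; Unit 1B $2,091,460; Unit 2B $1,010,810; Unit 4A $3,131,540. Sum = $7,172,910.
Difference $7,172,900 − $7,172,910 = −$10 applied to largest assessed value (Unit 4A): Unit 4A becomes $3,131,530.

Unit 2A: $939,100 · Unit 1B: $2,091,460 · Unit 2B: $1,010,810 · Unit 4A: $3,131,530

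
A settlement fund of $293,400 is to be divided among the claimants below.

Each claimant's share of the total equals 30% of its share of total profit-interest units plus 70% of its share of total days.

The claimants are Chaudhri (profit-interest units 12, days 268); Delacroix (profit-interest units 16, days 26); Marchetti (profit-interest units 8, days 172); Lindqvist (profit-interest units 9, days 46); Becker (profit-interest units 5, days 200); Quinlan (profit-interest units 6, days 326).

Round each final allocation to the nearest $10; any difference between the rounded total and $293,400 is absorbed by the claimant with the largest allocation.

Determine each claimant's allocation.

Chaudhri: $71,890 | Delacroix: $30,290 | Marchetti: $46,610 | Lindqvist: $23,250 | Becker: $47,430 | Quinlan: $73,930

Totals — profit-interest units 56, days 1,038.
Combined weights (30% profit-interest units + 70% days): Chaudhri 0.2450; Delacroix 0.1032; Marchetti 0.1588; Lindqvist 0.0792; Becker 0.1617; Quinlan 0.2520.
Unrounded shares: Chaudhri 71,888.25; Delacroix 30,292.96; Marchetti 46,606.42; Lindqvist 23,247.69; Becker 47,431.18; Quinlan 73,933.49.
At nearest $10: Chaudhri $71,890; Delacroix $30,290; Marchetti $46,610; Lindqvist $23,250; Becker $47,430; Quinlan $73,930. Sum = $293,400.
Sum already equals the total — no adjustment.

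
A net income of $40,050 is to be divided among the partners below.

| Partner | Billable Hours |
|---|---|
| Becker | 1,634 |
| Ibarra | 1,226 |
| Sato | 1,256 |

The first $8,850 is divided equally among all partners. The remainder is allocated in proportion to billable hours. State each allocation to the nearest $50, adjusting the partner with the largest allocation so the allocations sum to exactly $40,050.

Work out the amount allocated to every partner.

Becker: $15,350; Ibarra: $12,250; Sato: $12,450

Equal tier: $8,850 ÷ 3 = $2,950 apiece.
Remainder $31,200 by billable hours (total 4,116): Becker 12,386.01 → $12,400; Ibarra 9,293.29 → $9,300; Sato 9,520.70 → $9,500.
Totals: Becker $2,950 + $12,400 = $15,350; Ibarra $2,950 + $9,300 = $12,250; Sato $2,950 + $9,500 = $12,450.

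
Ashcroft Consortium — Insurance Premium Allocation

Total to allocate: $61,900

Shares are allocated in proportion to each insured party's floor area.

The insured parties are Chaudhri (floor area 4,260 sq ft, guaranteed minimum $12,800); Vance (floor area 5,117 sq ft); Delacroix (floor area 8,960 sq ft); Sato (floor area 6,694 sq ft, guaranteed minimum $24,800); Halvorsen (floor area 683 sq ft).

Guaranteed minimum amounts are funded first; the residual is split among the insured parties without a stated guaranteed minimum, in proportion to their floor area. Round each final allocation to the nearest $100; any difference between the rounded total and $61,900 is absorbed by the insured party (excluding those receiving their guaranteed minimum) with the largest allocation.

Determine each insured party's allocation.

Guaranteed amounts: Chaudhri $12,800; Sato $24,800. Remaining pool $24,300.
Remaining pool split over remaining floor area 14,760: Vance 8,424.33 → $8,400; Delacroix 14,751.22 → $14,800; Halvorsen 1,124.45 → $1,100.

Chaudhri: $12,800 · Vance: $8,400 · Delacroix: $14,800 · Sato: $24,800 · Halvorsen: $1,100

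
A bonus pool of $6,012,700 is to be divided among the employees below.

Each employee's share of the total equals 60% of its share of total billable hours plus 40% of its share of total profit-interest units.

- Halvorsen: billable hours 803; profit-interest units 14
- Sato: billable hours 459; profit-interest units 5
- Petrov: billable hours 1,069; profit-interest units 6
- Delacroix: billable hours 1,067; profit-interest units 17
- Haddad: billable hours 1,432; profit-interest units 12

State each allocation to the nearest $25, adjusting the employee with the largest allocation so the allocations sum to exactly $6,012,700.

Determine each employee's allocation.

Halvorsen: $1,223,325; Sato: $565,525; Petrov: $1,065,700; Delacroix: $1,554,125; Haddad: $1,604,025

Totals — billable hours 4,830, profit-interest units 54.
Blended shares (60% billable hours + 40% profit-interest units): Halvorsen 0.2035; Sato 0.0941; Petrov 0.1772; Delacroix 0.2585; Haddad 0.2668.
Proportional shares: Halvorsen 1,223,315.42; Sato 565,528.53; Petrov 1,065,687.79; Delacroix 1,554,117.66; Haddad 1,604,050.59.
At nearest $25: Halvorsen $1,223,325; Sato $565,525; Petrov $1,065,700; Delacroix $1,554,125; Haddad $1,604,050. Sum = $6,012,725.
Difference $6,012,700 − $6,012,725 = −$25 applied to largest allocation (Haddad): Haddad becomes $1,604,025.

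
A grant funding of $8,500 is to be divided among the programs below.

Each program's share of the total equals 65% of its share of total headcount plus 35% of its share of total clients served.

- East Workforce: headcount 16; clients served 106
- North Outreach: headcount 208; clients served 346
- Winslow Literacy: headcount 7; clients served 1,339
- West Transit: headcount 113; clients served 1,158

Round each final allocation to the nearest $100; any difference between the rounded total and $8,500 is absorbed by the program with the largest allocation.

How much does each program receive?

East Workforce: $400 · North Outreach: $3,600 · Winslow Literacy: $1,500 · West Transit: $3,000

Totals — headcount 344, clients served 2,949.
Composite weights (65% headcount + 35% clients served): East Workforce 0.0428; North Outreach 0.4341; Winslow Literacy 0.1721; West Transit 0.3510.
Proportional shares: East Workforce 363.91; North Outreach 3,689.75; Winslow Literacy 1,463.23; West Transit 2,983.11.
At nearest $100: East Workforce $400; North Outreach $3,700; Winslow Literacy $1,500; West Transit $3,000. Sum = $8,600.
Difference $8,500 − $8,600 = −$100 applied to largest allocation (North Outreach): North Outreach becomes $3,600.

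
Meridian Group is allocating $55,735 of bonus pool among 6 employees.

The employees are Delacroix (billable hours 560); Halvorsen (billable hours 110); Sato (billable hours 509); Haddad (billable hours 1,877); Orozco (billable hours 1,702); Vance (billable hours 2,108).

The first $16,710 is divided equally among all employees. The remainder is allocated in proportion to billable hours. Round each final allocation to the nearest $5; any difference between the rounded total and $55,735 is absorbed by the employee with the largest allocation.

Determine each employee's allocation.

First tranche $16,710 split equally: $2,785 each.
Remainder $39,025 by billable hours (total 6,866): Delacroix 3,182.93 → $3,185; Halvorsen 625.22 → $625; Sato 2,893.06 → $2,895; Haddad 10,668.50 → $10,670; Orozco 9,673.83 → $9,675; Vance 11,981.46 → $11,980.
Rounding difference −$5 on remainder applied to Vance.
Totals: Delacroix $2,785 + $3,185 = $5,970; Halvorsen $2,785 + $625 = $3,410; Sato $2,785 + $2,895 = $5,680; Haddad $2,785 + $10,670 = $13,455; Orozco $2,785 + $9,675 = $12,460; Vance $2,785 + $11,975 = $14,760.

Delacroix: $5,970; Halvorsen: $3,410; Sato: $5,680; Haddad: $13,455; Orozco: $12,460; Vance: $14,760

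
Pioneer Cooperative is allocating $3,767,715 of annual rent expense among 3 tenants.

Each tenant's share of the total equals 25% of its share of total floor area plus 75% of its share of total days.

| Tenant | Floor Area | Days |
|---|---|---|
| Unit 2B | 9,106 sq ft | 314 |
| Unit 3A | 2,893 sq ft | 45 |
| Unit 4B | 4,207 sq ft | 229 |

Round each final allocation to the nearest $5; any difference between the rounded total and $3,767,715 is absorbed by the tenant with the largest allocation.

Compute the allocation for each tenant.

Unit 2B: $2,038,270 | Unit 3A: $384,405 | Unit 4B: $1,345,040

Totals — floor area 16,206, days 588.
Combined weights (25% floor area + 75% days): Unit 2B 0.5410; Unit 3A 0.1020; Unit 4B 0.3570.
Raw shares: Unit 2B 2,038,269.27; Unit 3A 384,406.74; Unit 4B 1,345,038.99.
At nearest $5: Unit 2B $2,038,270; Unit 3A $384,405; Unit 4B $1,345,040. Sum = $3,767,715.
Sum already equals the total — no adjustment.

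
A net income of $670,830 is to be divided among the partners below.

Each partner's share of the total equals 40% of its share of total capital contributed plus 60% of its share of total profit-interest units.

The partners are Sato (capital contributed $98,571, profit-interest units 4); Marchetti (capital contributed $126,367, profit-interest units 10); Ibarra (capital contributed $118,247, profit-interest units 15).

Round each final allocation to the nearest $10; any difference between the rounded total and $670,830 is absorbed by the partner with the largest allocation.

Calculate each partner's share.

Capital contributed total 343,185; profit-interest units total 29.
Blended shares (40% capital contributed + 60% profit-interest units): Sato 0.1976; Marchetti 0.3542; Ibarra 0.4482.
Unrounded shares: Sato 132,588.38; Marchetti 237,597.17; Ibarra 300,644.45.
After rounding ($10): Sato $132,590; Marchetti $237,600; Ibarra $300,640. Sum = $670,830.
Sum already equals the total — no adjustment.

Sato: $132,590; Marchetti: $237,600; Ibarra: $300,640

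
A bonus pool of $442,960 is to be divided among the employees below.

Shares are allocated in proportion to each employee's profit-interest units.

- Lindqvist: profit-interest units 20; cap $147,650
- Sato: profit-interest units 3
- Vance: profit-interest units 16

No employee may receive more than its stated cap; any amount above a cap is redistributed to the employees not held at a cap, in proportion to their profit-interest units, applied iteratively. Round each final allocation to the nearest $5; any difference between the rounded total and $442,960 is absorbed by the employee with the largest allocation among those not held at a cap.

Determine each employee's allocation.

Lindqvist: $147,650 | Sato: $46,630 | Vance: $248,680

Profit-interest units total: 39.
Pro-rata shares before constraints: Lindqvist 227,158.97; Sato 34,073.85; Vance 181,727.18.
Held at cap: Lindqvist ($147,650); balance $295,310 reallocated over remaining profit-interest units 19.
Shares after redistribution: Sato 46,627.89 → $46,630; Vance 248,682.11 → $248,680.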